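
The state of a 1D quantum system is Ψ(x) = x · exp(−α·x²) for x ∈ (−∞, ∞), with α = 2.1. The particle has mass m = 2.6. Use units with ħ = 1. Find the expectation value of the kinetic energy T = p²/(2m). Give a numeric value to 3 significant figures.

T = −(ħ²/2m) d²/dx², so ⟨T⟩ = −(ħ²/2m) ∫ Ψ*·Ψ'' dx / ∫|Ψ|² dx; with m = 2.6.
Expand each integrand as polynomial × e^(−2αx²) and use ∫x^(2j)·e^(−2αx²) dx = (2j−1)!!/(4α)^j · √(π/(2α)), odd powers → 0; here √(π/(2α)) = 0.86487. Differentiate with the product rule, d/dx e^(−αx²) = −2αx·e^(−αx²).
State is unnormalized: ∫|Ψ|² dx = 0.10296, and ∫Ψ*·(−ħ²/2m · Ψ'') dx = 0.12474, so ⟨T⟩ = 0.12474 / 0.10296.
⟨T⟩ = 1.2115.

1.21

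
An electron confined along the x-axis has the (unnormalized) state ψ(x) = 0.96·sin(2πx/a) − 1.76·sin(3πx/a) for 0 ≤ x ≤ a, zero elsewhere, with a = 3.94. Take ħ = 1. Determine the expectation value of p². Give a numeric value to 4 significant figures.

p² ψ = −ħ² d²ψ/dx²; ⟨p²⟩ = −ħ² ∫ ψ*·ψ'' dx / ∫|ψ|² dx.
d²/dx² sin(jπx/a) = −(jπ/a)²·sin(jπx/a); on 0 ≤ x ≤ a, ∫sin²(jπx/a) dx = a/2 and ∫sin(jπx/a)·sin(lπx/a) dx = 0 for j ≠ l, so only diagonal terms survive in ∫|ψ|² and ∫ψ·ψ″; ∫ψ·ψ′ dx = [ψ²/2] between the walls = 0.
State is unnormalized: ∫|ψ|² dx = 7.9178, and ∫ψ*·(−ħ² ψ'') dx = 39.535, so ⟨p²⟩ = 39.535 / 7.9178.
⟨p²⟩ = 4.9931.

4.993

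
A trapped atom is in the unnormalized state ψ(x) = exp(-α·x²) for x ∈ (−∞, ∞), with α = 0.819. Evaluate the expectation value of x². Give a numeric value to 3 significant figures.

⟨x²⟩ = ∫ x²·|ψ|² dx / ∫|ψ|² dx (integrals over the domain).
Gaussian moments: ∫x^(2j)·e^(−2αx²) dx = (2j−1)!!/(4α)^j · √(π/(2α)), odd powers integrate to 0; here √(π/(2α)) = 1.3849.
State is unnormalized: ∫|ψ|² dx = 1.3849, and ∫ψ*·x²·ψ dx = 0.42274, so ⟨x²⟩ = 0.42274 / 1.3849.
⟨x²⟩ = 0.30525.

0.305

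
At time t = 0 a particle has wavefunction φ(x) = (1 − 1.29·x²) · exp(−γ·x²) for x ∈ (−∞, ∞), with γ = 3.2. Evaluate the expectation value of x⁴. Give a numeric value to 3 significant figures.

⟨x⁴⟩ = ∫ x⁴·|φ|² dx / ∫|φ|² dx (integrals over the domain).
Expand each integrand as polynomial × e^(−2γx²) and use ∫x^(2j)·e^(−2γx²) dx = (2j−1)!!/(4γ)^j · √(π/(2γ)), odd powers → 0; here √(π/(2γ)) = 0.70062.
State is unnormalized: ∫|φ|² dx = 0.58075, and ∫φ*·x⁴·φ dx = 0.0044603, so ⟨x⁴⟩ = 0.0044603 / 0.58075.
⟨x⁴⟩ = 0.0076802.

0.00768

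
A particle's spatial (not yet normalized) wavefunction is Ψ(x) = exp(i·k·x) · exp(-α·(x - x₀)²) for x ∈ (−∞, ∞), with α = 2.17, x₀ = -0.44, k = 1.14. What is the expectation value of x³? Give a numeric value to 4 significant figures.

-0.2373

⟨x³⟩ = ∫ x³·|Ψ|² dx / ∫|Ψ|² dx (integrals over the domain).
Gaussian moments (u = x − x₀): ∫u^(2j)·e^(−2αu²) du = (2j−1)!!/(4α)^j · √(π/(2α)), odd powers integrate to 0; here √(π/(2α)) = 0.85081.
State is unnormalized: ∫|Ψ|² dx = 0.85081, and ∫Ψ*·x³·Ψ dx = -0.20186, so ⟨x³⟩ = -0.20186 / 0.85081.
⟨x³⟩ = -0.23726.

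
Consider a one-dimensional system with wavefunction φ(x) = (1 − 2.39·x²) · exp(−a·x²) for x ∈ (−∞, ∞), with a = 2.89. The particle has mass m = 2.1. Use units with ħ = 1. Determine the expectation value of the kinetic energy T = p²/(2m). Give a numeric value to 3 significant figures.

1.65

T = −(ħ²/2m) d²/dx², so ⟨T⟩ = −(ħ²/2m) ∫ φ*·φ'' dx / ∫|φ|² dx; with m = 2.1.
Expand each integrand as polynomial × e^(−2ax²) and use ∫x^(2j)·e^(−2ax²) dx = (2j−1)!!/(4a)^j · √(π/(2a)), odd powers → 0; here √(π/(2a)) = 0.73724. Differentiate with the product rule, d/dx e^(−ax²) = −2ax·e^(−ax²).
State is unnormalized: ∫|φ|² dx = 0.52694, and ∫φ*·(−ħ²/2m · φ'') dx = 0.86885, so ⟨T⟩ = 0.86885 / 0.52694.
⟨T⟩ = 1.6489.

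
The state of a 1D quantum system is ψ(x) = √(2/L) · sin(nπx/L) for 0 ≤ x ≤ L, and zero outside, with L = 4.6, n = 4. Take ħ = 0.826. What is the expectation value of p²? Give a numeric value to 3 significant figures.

5.09

p² ψ = −ħ² d²ψ/dx²; ⟨p²⟩ = −ħ² ∫ ψ*·ψ'' dx.
d/dx sin(nπx/L) = (nπ/L)·cos(nπx/L) and d²/dx² sin(nπx/L) = −(nπ/L)²·sin(nπx/L); on 0 ≤ x ≤ L, ∫sin²(nπx/L) dx = L/2 and ∫sin(nπx/L)·cos(nπx/L) dx = 0.
⟨p²⟩ = 5.0917.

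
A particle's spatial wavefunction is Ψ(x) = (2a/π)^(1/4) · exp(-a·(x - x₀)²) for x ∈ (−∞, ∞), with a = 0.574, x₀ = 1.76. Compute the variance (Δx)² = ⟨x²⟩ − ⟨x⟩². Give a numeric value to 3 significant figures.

Compute ⟨x⟩ and ⟨x²⟩ separately, then (Δx)² = ⟨x²⟩ − ⟨x⟩².
Gaussian moments (u = x − x₀): ∫u^(2j)·e^(−2au²) du = (2j−1)!!/(4a)^j · √(π/(2a)), odd powers integrate to 0; here √(π/(2a)) = 1.6543.
⟨x⟩ = 1.7600 and ⟨x²⟩ = 3.5331.
(Δx)² = 3.5331 − (1.7600)² = 0.43554.

0.436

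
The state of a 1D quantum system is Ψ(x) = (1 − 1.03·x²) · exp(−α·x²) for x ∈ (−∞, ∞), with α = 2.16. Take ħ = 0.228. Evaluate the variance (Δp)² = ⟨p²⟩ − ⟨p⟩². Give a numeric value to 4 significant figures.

Compute ⟨p⟩ and ⟨p²⟩ separately; (Δp)² = ⟨p²⟩ − ⟨p⟩².
Expand each integrand as polynomial × e^(−2αx²) and use ∫x^(2j)·e^(−2αx²) dx = (2j−1)!!/(4α)^j · √(π/(2α)), odd powers → 0; here √(π/(2α)) = 0.85277. Differentiate with the product rule, d/dx e^(−αx²) = −2αx·e^(−αx²).
Normalization: ∫|Ψ|² dx = 0.68581.
⟨p⟩ = 0.0000 and ⟨p²⟩ = 0.18680.
(Δp)² = 0.18680 − (0.0000)² = 0.18680.

0.1868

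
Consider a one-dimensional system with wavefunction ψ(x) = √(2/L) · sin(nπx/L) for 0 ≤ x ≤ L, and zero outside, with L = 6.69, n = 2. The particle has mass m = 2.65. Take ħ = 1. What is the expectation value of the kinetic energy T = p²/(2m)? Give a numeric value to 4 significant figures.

T = −(ħ²/2m) d²/dx², so ⟨T⟩ = −(ħ²/2m) ∫ ψ*·ψ'' dx; with m = 2.65.
d/dx sin(nπx/L) = (nπ/L)·cos(nπx/L) and d²/dx² sin(nπx/L) = −(nπ/L)²·sin(nπx/L); on 0 ≤ x ≤ L, ∫sin²(nπx/L) dx = L/2 and ∫sin(nπx/L)·cos(nπx/L) dx = 0.
⟨T⟩ = 0.16643.

0.1664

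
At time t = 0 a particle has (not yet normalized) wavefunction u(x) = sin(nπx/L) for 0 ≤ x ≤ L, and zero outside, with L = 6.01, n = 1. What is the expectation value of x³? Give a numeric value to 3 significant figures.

37.8

⟨x³⟩ = ∫ x³·|u|² dx / ∫|u|² dx (integrals over the domain).
With sin²θ = (1 − cos2θ)/2 on 0 ≤ x ≤ L: ∫sin²(nπx/L) dx = L/2, ∫x·sin²(nπx/L) dx = L²/4, ∫x²·sin²(nπx/L) dx = L³·(1/6 − 1/(4n²π²)); higher powers xᵏ the same way, integrating xᵏ·cos(2nπx/L) by parts.
State is unnormalized: ∫|u|² dx = 3.0050, and ∫u*·x³·u dx = 113.51, so ⟨x³⟩ = 113.51 / 3.0050.
⟨x³⟩ = 37.774.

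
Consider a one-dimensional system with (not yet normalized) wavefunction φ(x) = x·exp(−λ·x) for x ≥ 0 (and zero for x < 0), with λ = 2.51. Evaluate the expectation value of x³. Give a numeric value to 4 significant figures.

⟨x³⟩ = ∫ x³·|φ|² dx / ∫|φ|² dx (integrals over the domain).
Every integrand reduces to terms xʲ·e^(−2λx) on [0, ∞); use ∫₀^∞ xʲ·e^(−2λx) dx = j!/(2λ)^(j+1).
State is unnormalized: ∫|φ|² dx = 0.015810, and ∫φ*·x³·φ dx = 0.0074982, so ⟨x³⟩ = 0.0074982 / 0.015810.
⟨x³⟩ = 0.47429.

0.4743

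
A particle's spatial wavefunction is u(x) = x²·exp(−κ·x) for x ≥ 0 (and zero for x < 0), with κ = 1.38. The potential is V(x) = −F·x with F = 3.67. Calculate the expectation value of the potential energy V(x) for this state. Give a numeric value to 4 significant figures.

-6.649

⟨V⟩ = ∫ V(x)·|u|² dx / ∫|u|² dx.
Every integrand reduces to terms xʲ·e^(−2κx) on [0, ∞); use ∫₀^∞ xʲ·e^(−2κx) dx = j!/(2κ)^(j+1).
State is unnormalized: ∫|u|² dx = 0.14985, and ∫u*·V(x)·u dx = -0.99631, so ⟨V⟩ = -0.99631 / 0.14985.
⟨V⟩ = -6.6486.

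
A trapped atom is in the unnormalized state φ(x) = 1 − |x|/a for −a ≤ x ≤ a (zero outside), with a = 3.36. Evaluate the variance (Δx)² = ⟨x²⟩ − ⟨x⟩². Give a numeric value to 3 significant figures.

1.13

Compute ⟨x⟩ and ⟨x²⟩ separately, then (Δx)² = ⟨x²⟩ − ⟨x⟩².
φ is even, so ∫ over [−a, a] = 2∫₀ᵃ with φ = 1 − x/a there: ∫₀ᵃ (1 − x/a)² dx = a/3, ∫₀ᵃ x²(1 − x/a)² dx = a³/30, ∫₀ᵃ x⁴(1 − x/a)² dx = a⁵/105.
Normalization: ∫|φ|² dx = 2.2400.
⟨x⟩ = 0.0000 and ⟨x²⟩ = 1.1290.
(Δx)² = 1.1290 − (0.0000)² = 1.1290.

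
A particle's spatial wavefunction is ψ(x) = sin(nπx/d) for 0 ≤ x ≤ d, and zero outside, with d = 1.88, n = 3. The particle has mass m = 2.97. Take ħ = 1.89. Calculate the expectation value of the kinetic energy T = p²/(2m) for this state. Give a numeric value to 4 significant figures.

15.11

T = −(ħ²/2m) d²/dx², so ⟨T⟩ = −(ħ²/2m) ∫ ψ*·ψ'' dx / ∫|ψ|² dx; with m = 2.97.
d/dx sin(nπx/d) = (nπ/d)·cos(nπx/d) and d²/dx² sin(nπx/d) = −(nπ/d)²·sin(nπx/d); on 0 ≤ x ≤ d, ∫sin²(nπx/d) dx = d/2 and ∫sin(nπx/d)·cos(nπx/d) dx = 0.
State is unnormalized: ∫|ψ|² dx = 0.94000, and ∫ψ*·(−ħ²/2m · ψ'') dx = 14.207, so ⟨T⟩ = 14.207 / 0.94000.
⟨T⟩ = 15.113.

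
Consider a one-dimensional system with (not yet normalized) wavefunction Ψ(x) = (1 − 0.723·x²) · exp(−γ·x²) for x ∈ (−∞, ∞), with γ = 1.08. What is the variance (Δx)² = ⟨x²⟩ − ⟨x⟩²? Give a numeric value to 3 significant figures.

Compute ⟨x⟩ and ⟨x²⟩ separately, then (Δx)² = ⟨x²⟩ − ⟨x⟩².
Expand each integrand as polynomial × e^(−2γx²) and use ∫x^(2j)·e^(−2γx²) dx = (2j−1)!!/(4γ)^j · √(π/(2γ)), odd powers → 0; here √(π/(2γ)) = 1.2060.
Normalization: ∫|Ψ|² dx = 0.90367.
⟨x⟩ = 0.0000 and ⟨x²⟩ = 0.12851.
(Δx)² = 0.12851 − (0.0000)² = 0.12851.

0.129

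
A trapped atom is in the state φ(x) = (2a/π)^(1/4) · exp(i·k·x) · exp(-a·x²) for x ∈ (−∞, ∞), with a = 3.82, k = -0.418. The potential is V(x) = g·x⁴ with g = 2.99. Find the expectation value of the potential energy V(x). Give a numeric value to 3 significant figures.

⟨V⟩ = ∫ V(x)·|φ|² dx.
Gaussian moments: ∫x^(2j)·e^(−2ax²) dx = (2j−1)!!/(4a)^j · √(π/(2a)), odd powers integrate to 0; here √(π/(2a)) = 0.64125.
⟨V⟩ = 0.038419.

0.0384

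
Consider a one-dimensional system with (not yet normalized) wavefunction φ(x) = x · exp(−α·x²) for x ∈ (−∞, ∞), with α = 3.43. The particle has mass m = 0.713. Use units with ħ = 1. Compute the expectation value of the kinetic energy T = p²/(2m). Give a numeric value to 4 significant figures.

T = −(ħ²/2m) d²/dx², so ⟨T⟩ = −(ħ²/2m) ∫ φ*·φ'' dx / ∫|φ|² dx; with m = 0.713.
Expand each integrand as polynomial × e^(−2αx²) and use ∫x^(2j)·e^(−2αx²) dx = (2j−1)!!/(4α)^j · √(π/(2α)), odd powers → 0; here √(π/(2α)) = 0.67673. Differentiate with the product rule, d/dx e^(−αx²) = −2αx·e^(−αx²).
State is unnormalized: ∫|φ|² dx = 0.049324, and ∫φ*·(−ħ²/2m · φ'') dx = 0.35592, so ⟨T⟩ = 0.35592 / 0.049324.
⟨T⟩ = 7.2160.

7.216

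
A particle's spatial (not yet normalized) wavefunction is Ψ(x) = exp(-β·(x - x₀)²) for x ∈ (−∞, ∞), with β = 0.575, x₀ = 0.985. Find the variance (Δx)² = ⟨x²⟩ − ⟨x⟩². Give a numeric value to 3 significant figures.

0.435

Compute ⟨x⟩ and ⟨x²⟩ separately, then (Δx)² = ⟨x²⟩ − ⟨x⟩².
Gaussian moments (u = x − x₀): ∫u^(2j)·e^(−2βu²) du = (2j−1)!!/(4β)^j · √(π/(2β)), odd powers integrate to 0; here √(π/(2β)) = 1.6528.
Normalization: ∫|Ψ|² dx = 1.6528.
⟨x⟩ = 0.98500 and ⟨x²⟩ = 1.4050.
(Δx)² = 1.4050 − (0.98500)² = 0.43478.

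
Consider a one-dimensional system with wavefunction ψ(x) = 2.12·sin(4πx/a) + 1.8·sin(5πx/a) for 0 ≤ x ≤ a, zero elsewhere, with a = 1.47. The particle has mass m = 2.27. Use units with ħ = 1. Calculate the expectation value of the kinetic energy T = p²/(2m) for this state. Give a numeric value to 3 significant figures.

19.9

T = −(ħ²/2m) d²/dx², so ⟨T⟩ = −(ħ²/2m) ∫ ψ*·ψ'' dx / ∫|ψ|² dx; with m = 2.27.
d²/dx² sin(jπx/a) = −(jπ/a)²·sin(jπx/a); on 0 ≤ x ≤ a, ∫sin²(jπx/a) dx = a/2 and ∫sin(jπx/a)·sin(lπx/a) dx = 0 for j ≠ l, so only diagonal terms survive in ∫|ψ|² and ∫ψ·ψ″; ∫ψ·ψ′ dx = [ψ²/2] between the walls = 0.
State is unnormalized: ∫|ψ|² dx = 5.6848, and ∫ψ*·(−ħ²/2m · ψ'') dx = 113.07, so ⟨T⟩ = 113.07 / 5.6848.
⟨T⟩ = 19.889.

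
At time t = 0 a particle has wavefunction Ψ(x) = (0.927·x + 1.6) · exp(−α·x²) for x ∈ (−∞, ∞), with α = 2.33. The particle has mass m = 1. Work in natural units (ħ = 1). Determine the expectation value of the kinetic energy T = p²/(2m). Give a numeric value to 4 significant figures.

T = −(ħ²/2m) d²/dx², so ⟨T⟩ = −(ħ²/2m) ∫ Ψ*·Ψ'' dx / ∫|Ψ|² dx; with m = 1.
Expand each integrand as polynomial × e^(−2αx²) and use ∫x^(2j)·e^(−2αx²) dx = (2j−1)!!/(4α)^j · √(π/(2α)), odd powers → 0; here √(π/(2α)) = 0.82107. Differentiate with the product rule, d/dx e^(−αx²) = −2αx·e^(−αx²).
State is unnormalized: ∫|Ψ|² dx = 2.1777, and ∫Ψ*·(−ħ²/2m · Ψ'') dx = 2.7134, so ⟨T⟩ = 2.7134 / 2.1777.
⟨T⟩ = 1.2460.

1.246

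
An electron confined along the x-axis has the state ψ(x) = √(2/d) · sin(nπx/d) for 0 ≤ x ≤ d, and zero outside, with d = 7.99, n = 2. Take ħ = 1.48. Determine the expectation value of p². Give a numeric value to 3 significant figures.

p² ψ = −ħ² d²ψ/dx²; ⟨p²⟩ = −ħ² ∫ ψ*·ψ'' dx.
d/dx sin(nπx/d) = (nπ/d)·cos(nπx/d) and d²/dx² sin(nπx/d) = −(nπ/d)²·sin(nπx/d); on 0 ≤ x ≤ d, ∫sin²(nπx/d) dx = d/2 and ∫sin(nπx/d)·cos(nπx/d) dx = 0.
⟨p²⟩ = 1.3545.

1.35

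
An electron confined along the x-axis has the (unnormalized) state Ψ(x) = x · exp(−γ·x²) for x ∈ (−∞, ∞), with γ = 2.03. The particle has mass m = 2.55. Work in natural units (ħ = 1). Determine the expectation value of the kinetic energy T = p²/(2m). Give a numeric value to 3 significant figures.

T = −(ħ²/2m) d²/dx², so ⟨T⟩ = −(ħ²/2m) ∫ Ψ*·Ψ'' dx / ∫|Ψ|² dx; with m = 2.55.
Expand each integrand as polynomial × e^(−2γx²) and use ∫x^(2j)·e^(−2γx²) dx = (2j−1)!!/(4γ)^j · √(π/(2γ)), odd powers → 0; here √(π/(2γ)) = 0.87965. Differentiate with the product rule, d/dx e^(−γx²) = −2γx·e^(−γx²).
State is unnormalized: ∫|Ψ|² dx = 0.10833, and ∫Ψ*·(−ħ²/2m · Ψ'') dx = 0.12936, so ⟨T⟩ = 0.12936 / 0.10833.
⟨T⟩ = 1.1941.

1.19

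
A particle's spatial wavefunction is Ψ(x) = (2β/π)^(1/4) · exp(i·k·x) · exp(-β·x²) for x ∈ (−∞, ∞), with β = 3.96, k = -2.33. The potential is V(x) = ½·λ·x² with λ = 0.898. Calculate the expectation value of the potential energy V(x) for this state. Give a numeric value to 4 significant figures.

⟨V⟩ = ∫ V(x)·|Ψ|² dx.
Gaussian moments: ∫x^(2j)·e^(−2βx²) dx = (2j−1)!!/(4β)^j · √(π/(2β)), odd powers integrate to 0; here √(π/(2β)) = 0.62981.
⟨V⟩ = 0.028346.

0.02835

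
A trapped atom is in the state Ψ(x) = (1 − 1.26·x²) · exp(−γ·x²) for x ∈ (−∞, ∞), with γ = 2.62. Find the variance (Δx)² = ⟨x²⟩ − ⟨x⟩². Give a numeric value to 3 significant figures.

Compute ⟨x⟩ and ⟨x²⟩ separately, then (Δx)² = ⟨x²⟩ − ⟨x⟩².
Expand each integrand as polynomial × e^(−2γx²) and use ∫x^(2j)·e^(−2γx²) dx = (2j−1)!!/(4γ)^j · √(π/(2γ)), odd powers → 0; here √(π/(2γ)) = 0.77430.
Normalization: ∫|Ψ|² dx = 0.62169.
⟨x⟩ = 0.0000 and ⟨x²⟩ = 0.058881.
(Δx)² = 0.058881 − (0.0000)² = 0.058881.

0.0589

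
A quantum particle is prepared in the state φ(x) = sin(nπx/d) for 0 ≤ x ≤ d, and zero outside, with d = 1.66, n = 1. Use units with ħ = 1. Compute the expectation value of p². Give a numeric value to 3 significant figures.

3.58

p² φ = −ħ² d²φ/dx²; ⟨p²⟩ = −ħ² ∫ φ*·φ'' dx / ∫|φ|² dx.
d/dx sin(nπx/d) = (nπ/d)·cos(nπx/d) and d²/dx² sin(nπx/d) = −(nπ/d)²·sin(nπx/d); on 0 ≤ x ≤ d, ∫sin²(nπx/d) dx = d/2 and ∫sin(nπx/d)·cos(nπx/d) dx = 0.
State is unnormalized: ∫|φ|² dx = 0.83000, and ∫φ*·(−ħ² φ'') dx = 2.9728, so ⟨p²⟩ = 2.9728 / 0.83000.
⟨p²⟩ = 3.5817.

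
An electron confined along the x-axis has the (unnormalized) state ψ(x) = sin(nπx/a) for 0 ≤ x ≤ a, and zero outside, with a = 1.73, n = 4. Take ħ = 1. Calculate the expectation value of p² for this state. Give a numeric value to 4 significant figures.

52.76

p² ψ = −ħ² d²ψ/dx²; ⟨p²⟩ = −ħ² ∫ ψ*·ψ'' dx / ∫|ψ|² dx.
d/dx sin(nπx/a) = (nπ/a)·cos(nπx/a) and d²/dx² sin(nπx/a) = −(nπ/a)²·sin(nπx/a); on 0 ≤ x ≤ a, ∫sin²(nπx/a) dx = a/2 and ∫sin(nπx/a)·cos(nπx/a) dx = 0.
State is unnormalized: ∫|ψ|² dx = 0.86500, and ∫ψ*·(−ħ² ψ'') dx = 45.640, so ⟨p²⟩ = 45.640 / 0.86500.
⟨p²⟩ = 52.763.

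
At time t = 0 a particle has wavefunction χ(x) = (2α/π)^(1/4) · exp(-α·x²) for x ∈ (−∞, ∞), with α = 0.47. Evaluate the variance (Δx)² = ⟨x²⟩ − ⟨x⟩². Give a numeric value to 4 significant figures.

Compute ⟨x⟩ and ⟨x²⟩ separately, then (Δx)² = ⟨x²⟩ − ⟨x⟩².
Gaussian moments: ∫x^(2j)·e^(−2αx²) dx = (2j−1)!!/(4α)^j · √(π/(2α)), odd powers integrate to 0; here √(π/(2α)) = 1.8281.
⟨x⟩ = 0.0000 and ⟨x²⟩ = 0.53191.
(Δx)² = 0.53191 − (0.0000)² = 0.53191.

0.5319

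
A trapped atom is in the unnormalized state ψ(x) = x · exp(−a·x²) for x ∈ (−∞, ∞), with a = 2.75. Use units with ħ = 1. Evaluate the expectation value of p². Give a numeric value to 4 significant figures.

8.250

p² ψ = −ħ² d²ψ/dx²; ⟨p²⟩ = −ħ² ∫ ψ*·ψ'' dx / ∫|ψ|² dx.
Expand each integrand as polynomial × e^(−2ax²) and use ∫x^(2j)·e^(−2ax²) dx = (2j−1)!!/(4a)^j · √(π/(2a)), odd powers → 0; here √(π/(2a)) = 0.75578. Differentiate with the product rule, d/dx e^(−ax²) = −2ax·e^(−ax²).
State is unnormalized: ∫|ψ|² dx = 0.068707, and ∫ψ*·(−ħ² ψ'') dx = 0.56683, so ⟨p²⟩ = 0.56683 / 0.068707.
⟨p²⟩ = 8.2500.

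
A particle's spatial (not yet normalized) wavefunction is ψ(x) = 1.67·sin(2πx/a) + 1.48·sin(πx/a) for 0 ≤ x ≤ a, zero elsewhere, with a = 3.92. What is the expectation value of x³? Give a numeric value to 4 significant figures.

3.523

⟨x³⟩ = ∫ x³·|ψ|² dx / ∫|ψ|² dx (integrals over the domain).
On 0 ≤ x ≤ a (j ≠ l): ∫sin²(jπx/a) dx = a/2, ∫sin(jπx/a)·sin(lπx/a) dx = 0; diagonal moments ∫x·sin²(jπx/a) dx = a²/4, ∫x²·sin²(jπx/a) dx = a³·(1/6 − 1/(4j²π²)); cross terms ∫x·sin(jπx/a)·sin(lπx/a) dx = 0 for j + l even and −4jla²/(π²(j² − l²)²) for j + l odd, ∫x²·sin(jπx/a)·sin(lπx/a) dx = (−1)^(j+l)·4jla³/(π²(j² − l²)²); higher powers the same way via product-to-sum and parts.
State is unnormalized: ∫|ψ|² dx = 9.7594, and ∫ψ*·x³·ψ dx = 34.384, so ⟨x³⟩ = 34.384 / 9.7594.
⟨x³⟩ = 3.5231.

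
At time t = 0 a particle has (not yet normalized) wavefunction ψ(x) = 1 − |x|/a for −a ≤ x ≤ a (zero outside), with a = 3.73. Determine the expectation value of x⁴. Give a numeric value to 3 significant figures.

5.53

⟨x⁴⟩ = ∫ x⁴·|ψ|² dx / ∫|ψ|² dx (integrals over the domain).
ψ is even, so ∫ over [−a, a] = 2∫₀ᵃ with ψ = 1 − x/a there: ∫₀ᵃ (1 − x/a)² dx = a/3, ∫₀ᵃ x²(1 − x/a)² dx = a³/30, ∫₀ᵃ x⁴(1 − x/a)² dx = a⁵/105.
State is unnormalized: ∫|ψ|² dx = 2.4867, and ∫ψ*·x⁴·ψ dx = 13.753, so ⟨x⁴⟩ = 13.753 / 2.4867.
⟨x⁴⟩ = 5.5305.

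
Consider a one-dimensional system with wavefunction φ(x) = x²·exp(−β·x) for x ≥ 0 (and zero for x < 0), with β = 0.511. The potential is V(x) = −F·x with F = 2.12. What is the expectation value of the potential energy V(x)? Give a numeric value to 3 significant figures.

-10.4

⟨V⟩ = ∫ V(x)·|φ|² dx / ∫|φ|² dx.
Every integrand reduces to terms xʲ·e^(−2βx) on [0, ∞); use ∫₀^∞ xʲ·e^(−2βx) dx = j!/(2β)^(j+1).
State is unnormalized: ∫|φ|² dx = 21.526, and ∫φ*·V(x)·φ dx = -223.26, so ⟨V⟩ = -223.26 / 21.526.
⟨V⟩ = -10.372.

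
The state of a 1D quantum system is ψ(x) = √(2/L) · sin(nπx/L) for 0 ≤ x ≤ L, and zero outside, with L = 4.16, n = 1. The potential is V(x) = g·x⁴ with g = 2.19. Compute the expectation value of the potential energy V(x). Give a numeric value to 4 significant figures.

⟨V⟩ = ∫ V(x)·|ψ|² dx.
With sin²θ = (1 − cos2θ)/2 on 0 ≤ x ≤ L: ∫sin²(nπx/L) dx = L/2, ∫x·sin²(nπx/L) dx = L²/4, ∫x²·sin²(nπx/L) dx = L³·(1/6 − 1/(4n²π²)); higher powers xᵏ the same way, integrating xᵏ·cos(2nπx/L) by parts.
⟨V⟩ = 74.820.

74.82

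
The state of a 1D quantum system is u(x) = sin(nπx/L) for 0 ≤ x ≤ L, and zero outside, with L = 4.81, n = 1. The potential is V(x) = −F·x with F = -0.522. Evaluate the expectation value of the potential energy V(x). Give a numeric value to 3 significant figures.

⟨V⟩ = ∫ V(x)·|u|² dx / ∫|u|² dx.
With sin²θ = (1 − cos2θ)/2 on 0 ≤ x ≤ L: ∫sin²(nπx/L) dx = L/2, ∫x·sin²(nπx/L) dx = L²/4, ∫x²·sin²(nπx/L) dx = L³·(1/6 − 1/(4n²π²)); higher powers xᵏ the same way, integrating xᵏ·cos(2nπx/L) by parts.
State is unnormalized: ∫|u|² dx = 2.4050, and ∫u*·V(x)·u dx = 3.0193, so ⟨V⟩ = 3.0193 / 2.4050.
⟨V⟩ = 1.2554.

1.26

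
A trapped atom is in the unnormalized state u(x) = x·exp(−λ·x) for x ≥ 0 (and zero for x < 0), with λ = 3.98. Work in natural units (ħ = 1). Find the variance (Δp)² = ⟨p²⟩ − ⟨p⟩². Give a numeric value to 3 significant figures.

Compute ⟨p⟩ and ⟨p²⟩ separately; (Δp)² = ⟨p²⟩ − ⟨p⟩².
Differentiate x·exp(−λ·x) with the product rule; every integrand then reduces to terms xʲ·e^(−2λx) on [0, ∞), with ∫₀^∞ xʲ·e^(−2λx) dx = j!/(2λ)^(j+1).
Normalization: ∫|u|² dx = 0.0039654.
⟨p⟩ = 0.0000 and ⟨p²⟩ = 15.840.
(Δp)² = 15.840 − (0.0000)² = 15.840.

15.8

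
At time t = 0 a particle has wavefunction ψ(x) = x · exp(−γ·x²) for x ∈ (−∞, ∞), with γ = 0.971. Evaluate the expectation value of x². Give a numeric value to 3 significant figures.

⟨x²⟩ = ∫ x²·|ψ|² dx / ∫|ψ|² dx (integrals over the domain).
Expand each integrand as polynomial × e^(−2γx²) and use ∫x^(2j)·e^(−2γx²) dx = (2j−1)!!/(4γ)^j · √(π/(2γ)), odd powers → 0; here √(π/(2γ)) = 1.2719.
State is unnormalized: ∫|ψ|² dx = 0.32747, and ∫ψ*·x²·ψ dx = 0.25294, so ⟨x²⟩ = 0.25294 / 0.32747.
⟨x²⟩ = 0.77240.

0.772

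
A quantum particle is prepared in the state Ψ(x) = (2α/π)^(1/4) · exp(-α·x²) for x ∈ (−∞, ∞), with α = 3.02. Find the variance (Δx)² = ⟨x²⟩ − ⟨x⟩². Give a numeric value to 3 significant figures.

Compute ⟨x⟩ and ⟨x²⟩ separately, then (Δx)² = ⟨x²⟩ − ⟨x⟩².
Gaussian moments: ∫x^(2j)·e^(−2αx²) dx = (2j−1)!!/(4α)^j · √(π/(2α)), odd powers integrate to 0; here √(π/(2α)) = 0.72120.
⟨x⟩ = 0.0000 and ⟨x²⟩ = 0.082781.
(Δx)² = 0.082781 − (0.0000)² = 0.082781.

0.0828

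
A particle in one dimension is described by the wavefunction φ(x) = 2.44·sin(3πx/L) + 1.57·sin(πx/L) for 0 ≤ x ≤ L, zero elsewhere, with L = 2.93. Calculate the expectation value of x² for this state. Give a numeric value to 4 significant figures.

2.997

⟨x²⟩ = ∫ x²·|φ|² dx / ∫|φ|² dx (integrals over the domain).
On 0 ≤ x ≤ L (j ≠ l): ∫sin²(jπx/L) dx = L/2, ∫sin(jπx/L)·sin(lπx/L) dx = 0; diagonal moments ∫x·sin²(jπx/L) dx = L²/4, ∫x²·sin²(jπx/L) dx = L³·(1/6 − 1/(4j²π²)); cross terms ∫x·sin(jπx/L)·sin(lπx/L) dx = 0 for j + l even and −4jlL²/(π²(j² − l²)²) for j + l odd, ∫x²·sin(jπx/L)·sin(lπx/L) dx = (−1)^(j+l)·4jlL³/(π²(j² − l²)²); higher powers the same way via product-to-sum and parts.
State is unnormalized: ∫|φ|² dx = 12.333, and ∫φ*·x²·φ dx = 36.962, so ⟨x²⟩ = 36.962 / 12.333.
⟨x²⟩ = 2.9970.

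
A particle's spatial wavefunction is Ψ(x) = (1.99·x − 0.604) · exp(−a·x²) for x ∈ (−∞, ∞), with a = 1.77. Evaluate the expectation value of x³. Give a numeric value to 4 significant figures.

-0.1557

⟨x³⟩ = ∫ x³·|Ψ|² dx / ∫|Ψ|² dx (integrals over the domain).
Expand each integrand as polynomial × e^(−2ax²) and use ∫x^(2j)·e^(−2ax²) dx = (2j−1)!!/(4a)^j · √(π/(2a)), odd powers → 0; here √(π/(2a)) = 0.94205.
State is unnormalized: ∫|Ψ|² dx = 0.87060, and ∫Ψ*·x³·Ψ dx = -0.13553, so ⟨x³⟩ = -0.13553 / 0.87060.
⟨x³⟩ = -0.15568.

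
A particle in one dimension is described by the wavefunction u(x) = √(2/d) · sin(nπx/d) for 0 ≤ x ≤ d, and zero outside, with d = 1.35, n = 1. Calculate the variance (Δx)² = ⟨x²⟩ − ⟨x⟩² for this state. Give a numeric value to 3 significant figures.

0.0595

Compute ⟨x⟩ and ⟨x²⟩ separately, then (Δx)² = ⟨x²⟩ − ⟨x⟩².
With sin²θ = (1 − cos2θ)/2 on 0 ≤ x ≤ d: ∫sin²(nπx/d) dx = d/2, ∫x·sin²(nπx/d) dx = d²/4, ∫x²·sin²(nπx/d) dx = d³·(1/6 − 1/(4n²π²)); higher powers xᵏ the same way, integrating xᵏ·cos(2nπx/d) by parts.
⟨x⟩ = 0.67500 and ⟨x²⟩ = 0.51517.
(Δx)² = 0.51517 − (0.67500)² = 0.059546.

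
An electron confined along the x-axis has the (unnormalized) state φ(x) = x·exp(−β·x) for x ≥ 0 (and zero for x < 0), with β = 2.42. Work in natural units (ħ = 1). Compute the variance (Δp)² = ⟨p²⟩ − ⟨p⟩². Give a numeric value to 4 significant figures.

5.856

Compute ⟨p⟩ and ⟨p²⟩ separately; (Δp)² = ⟨p²⟩ − ⟨p⟩².
Differentiate x·exp(−β·x) with the product rule; every integrand then reduces to terms xʲ·e^(−2βx) on [0, ∞), with ∫₀^∞ xʲ·e^(−2βx) dx = j!/(2β)^(j+1).
Normalization: ∫|φ|² dx = 0.017640.
⟨p⟩ = 0.0000 and ⟨p²⟩ = 5.8564.
(Δp)² = 5.8564 − (0.0000)² = 5.8564.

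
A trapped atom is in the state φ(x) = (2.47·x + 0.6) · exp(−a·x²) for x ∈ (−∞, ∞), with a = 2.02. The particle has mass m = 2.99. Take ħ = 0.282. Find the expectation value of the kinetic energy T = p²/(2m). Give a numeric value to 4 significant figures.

0.06324

T = −(ħ²/2m) d²/dx², so ⟨T⟩ = −(ħ²/2m) ∫ φ*·φ'' dx / ∫|φ|² dx; with m = 2.99.
Expand each integrand as polynomial × e^(−2ax²) and use ∫x^(2j)·e^(−2ax²) dx = (2j−1)!!/(4a)^j · √(π/(2a)), odd powers → 0; here √(π/(2a)) = 0.88183. Differentiate with the product rule, d/dx e^(−ax²) = −2ax·e^(−ax²).
State is unnormalized: ∫|φ|² dx = 0.98329, and ∫φ*·(−ħ²/2m · φ'') dx = 0.062186, so ⟨T⟩ = 0.062186 / 0.98329.
⟨T⟩ = 0.063243.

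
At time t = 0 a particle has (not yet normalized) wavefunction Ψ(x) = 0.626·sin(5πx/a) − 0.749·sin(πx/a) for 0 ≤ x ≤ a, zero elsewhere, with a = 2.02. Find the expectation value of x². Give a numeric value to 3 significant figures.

1.21

⟨x²⟩ = ∫ x²·|Ψ|² dx / ∫|Ψ|² dx (integrals over the domain).
On 0 ≤ x ≤ a (j ≠ l): ∫sin²(jπx/a) dx = a/2, ∫sin(jπx/a)·sin(lπx/a) dx = 0; diagonal moments ∫x·sin²(jπx/a) dx = a²/4, ∫x²·sin²(jπx/a) dx = a³·(1/6 − 1/(4j²π²)); cross terms ∫x·sin(jπx/a)·sin(lπx/a) dx = 0 for j + l even and −4jla²/(π²(j² − l²)²) for j + l odd, ∫x²·sin(jπx/a)·sin(lπx/a) dx = (−1)^(j+l)·4jla³/(π²(j² − l²)²); higher powers the same way via product-to-sum and parts.
State is unnormalized: ∫|Ψ|² dx = 0.96241, and ∫Ψ*·x²·Ψ dx = 1.1614, so ⟨x²⟩ = 1.1614 / 0.96241.
⟨x²⟩ = 1.2068.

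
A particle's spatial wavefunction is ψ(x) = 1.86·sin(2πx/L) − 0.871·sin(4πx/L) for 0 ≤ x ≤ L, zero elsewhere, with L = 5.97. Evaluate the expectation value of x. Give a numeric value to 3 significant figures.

2.99

⟨x⟩ = ∫ x·|ψ|² dx / ∫|ψ|² dx (integrals over the domain).
On 0 ≤ x ≤ L (j ≠ l): ∫sin²(jπx/L) dx = L/2, ∫sin(jπx/L)·sin(lπx/L) dx = 0; diagonal moments ∫x·sin²(jπx/L) dx = L²/4, ∫x²·sin²(jπx/L) dx = L³·(1/6 − 1/(4j²π²)); cross terms ∫x·sin(jπx/L)·sin(lπx/L) dx = 0 for j + l even and −4jlL²/(π²(j² − l²)²) for j + l odd, ∫x²·sin(jπx/L)·sin(lπx/L) dx = (−1)^(j+l)·4jlL³/(π²(j² − l²)²); higher powers the same way via product-to-sum and parts.
State is unnormalized: ∫|ψ|² dx = 12.591, and ∫ψ*·x·ψ dx = 37.585, so ⟨x⟩ = 37.585 / 12.591.
⟨x⟩ = 2.9850.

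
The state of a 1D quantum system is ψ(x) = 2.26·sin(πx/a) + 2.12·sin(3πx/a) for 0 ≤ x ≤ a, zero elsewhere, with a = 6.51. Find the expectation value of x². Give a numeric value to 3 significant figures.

⟨x²⟩ = ∫ x²·|ψ|² dx / ∫|ψ|² dx (integrals over the domain).
On 0 ≤ x ≤ a (j ≠ l): ∫sin²(jπx/a) dx = a/2, ∫sin(jπx/a)·sin(lπx/a) dx = 0; diagonal moments ∫x·sin²(jπx/a) dx = a²/4, ∫x²·sin²(jπx/a) dx = a³·(1/6 − 1/(4j²π²)); cross terms ∫x·sin(jπx/a)·sin(lπx/a) dx = 0 for j + l even and −4jla²/(π²(j² − l²)²) for j + l odd, ∫x²·sin(jπx/a)·sin(lπx/a) dx = (−1)^(j+l)·4jla³/(π²(j² − l²)²); higher powers the same way via product-to-sum and parts.
State is unnormalized: ∫|ψ|² dx = 31.255, and ∫ψ*·x²·ψ dx = 452.56, so ⟨x²⟩ = 452.56 / 31.255.
⟨x²⟩ = 14.480.

14.5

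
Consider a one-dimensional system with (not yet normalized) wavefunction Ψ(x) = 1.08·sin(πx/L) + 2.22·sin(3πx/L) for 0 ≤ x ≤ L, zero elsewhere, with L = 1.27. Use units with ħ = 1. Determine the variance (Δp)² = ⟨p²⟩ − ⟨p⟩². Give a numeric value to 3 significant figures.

45.7

Compute ⟨p⟩ and ⟨p²⟩ separately; (Δp)² = ⟨p²⟩ − ⟨p⟩².
d²/dx² sin(jπx/L) = −(jπ/L)²·sin(jπx/L); on 0 ≤ x ≤ L, ∫sin²(jπx/L) dx = L/2 and ∫sin(jπx/L)·sin(lπx/L) dx = 0 for j ≠ l, so only diagonal terms survive in ∫|Ψ|² and ∫Ψ·Ψ″; ∫Ψ·Ψ′ dx = [Ψ²/2] between the walls = 0.
Normalization: ∫|Ψ|² dx = 3.8702.
⟨p⟩ = 0.0000 and ⟨p²⟩ = 45.704.
(Δp)² = 45.704 − (0.0000)² = 45.704.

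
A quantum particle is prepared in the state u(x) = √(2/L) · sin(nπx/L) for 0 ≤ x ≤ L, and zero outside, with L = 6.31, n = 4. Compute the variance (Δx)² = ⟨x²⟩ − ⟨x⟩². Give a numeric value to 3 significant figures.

3.19

Compute ⟨x⟩ and ⟨x²⟩ separately, then (Δx)² = ⟨x²⟩ − ⟨x⟩².
With sin²θ = (1 − cos2θ)/2 on 0 ≤ x ≤ L: ∫sin²(nπx/L) dx = L/2, ∫x·sin²(nπx/L) dx = L²/4, ∫x²·sin²(nπx/L) dx = L³·(1/6 − 1/(4n²π²)); higher powers xᵏ the same way, integrating xᵏ·cos(2nπx/L) by parts.
⟨x⟩ = 3.1550 and ⟨x²⟩ = 13.146.
(Δx)² = 13.146 − (3.1550)² = 3.1919.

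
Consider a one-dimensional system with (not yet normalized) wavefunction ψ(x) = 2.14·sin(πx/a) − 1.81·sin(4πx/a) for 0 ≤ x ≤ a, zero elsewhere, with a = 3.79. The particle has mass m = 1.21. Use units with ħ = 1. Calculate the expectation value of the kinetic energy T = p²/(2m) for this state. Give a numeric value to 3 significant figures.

2.06

T = −(ħ²/2m) d²/dx², so ⟨T⟩ = −(ħ²/2m) ∫ ψ*·ψ'' dx / ∫|ψ|² dx; with m = 1.21.
d²/dx² sin(jπx/a) = −(jπ/a)²·sin(jπx/a); on 0 ≤ x ≤ a, ∫sin²(jπx/a) dx = a/2 and ∫sin(jπx/a)·sin(lπx/a) dx = 0 for j ≠ l, so only diagonal terms survive in ∫|ψ|² and ∫ψ·ψ″; ∫ψ·ψ′ dx = [ψ²/2] between the walls = 0.
State is unnormalized: ∫|ψ|² dx = 14.887, and ∫ψ*·(−ħ²/2m · ψ'') dx = 30.667, so ⟨T⟩ = 30.667 / 14.887.
⟨T⟩ = 2.0600.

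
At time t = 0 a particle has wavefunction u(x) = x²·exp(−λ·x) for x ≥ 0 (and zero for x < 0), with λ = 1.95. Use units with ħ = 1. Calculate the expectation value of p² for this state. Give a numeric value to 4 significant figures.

p² u = −ħ² d²u/dx²; ⟨p²⟩ = −ħ² ∫ u*·u'' dx / ∫|u|² dx.
Differentiate x²·exp(−λ·x) with the product rule; every integrand then reduces to terms xʲ·e^(−2λx) on [0, ∞), with ∫₀^∞ xʲ·e^(−2λx) dx = j!/(2λ)^(j+1).
State is unnormalized: ∫|u|² dx = 0.026600, and ∫u*·(−ħ² u'') dx = 0.033716, so ⟨p²⟩ = 0.033716 / 0.026600.
⟨p²⟩ = 1.2675.

1.268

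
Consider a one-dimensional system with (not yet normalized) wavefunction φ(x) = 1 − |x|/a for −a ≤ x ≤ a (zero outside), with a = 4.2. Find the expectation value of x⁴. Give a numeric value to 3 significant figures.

8.89

⟨x⁴⟩ = ∫ x⁴·|φ|² dx / ∫|φ|² dx (integrals over the domain).
φ is even, so ∫ over [−a, a] = 2∫₀ᵃ with φ = 1 − x/a there: ∫₀ᵃ (1 − x/a)² dx = a/3, ∫₀ᵃ x²(1 − x/a)² dx = a³/30, ∫₀ᵃ x⁴(1 − x/a)² dx = a⁵/105.
State is unnormalized: ∫|φ|² dx = 2.8000, and ∫φ*·x⁴·φ dx = 24.894, so ⟨x⁴⟩ = 24.894 / 2.8000.
⟨x⁴⟩ = 8.8906.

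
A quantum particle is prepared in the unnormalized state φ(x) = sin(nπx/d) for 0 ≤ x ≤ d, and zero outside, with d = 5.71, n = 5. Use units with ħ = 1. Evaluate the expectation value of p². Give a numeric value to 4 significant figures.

p² φ = −ħ² d²φ/dx²; ⟨p²⟩ = −ħ² ∫ φ*·φ'' dx / ∫|φ|² dx.
d/dx sin(nπx/d) = (nπ/d)·cos(nπx/d) and d²/dx² sin(nπx/d) = −(nπ/d)²·sin(nπx/d); on 0 ≤ x ≤ d, ∫sin²(nπx/d) dx = d/2 and ∫sin(nπx/d)·cos(nπx/d) dx = 0.
State is unnormalized: ∫|φ|² dx = 2.8550, and ∫φ*·(−ħ² φ'') dx = 21.606, so ⟨p²⟩ = 21.606 / 2.8550.
⟨p²⟩ = 7.5678.

7.568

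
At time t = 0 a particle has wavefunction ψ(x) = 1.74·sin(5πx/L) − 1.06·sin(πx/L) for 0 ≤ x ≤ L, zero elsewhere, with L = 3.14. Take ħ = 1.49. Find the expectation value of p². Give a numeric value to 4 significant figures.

p² ψ = −ħ² d²ψ/dx²; ⟨p²⟩ = −ħ² ∫ ψ*·ψ'' dx / ∫|ψ|² dx.
d²/dx² sin(jπx/L) = −(jπ/L)²·sin(jπx/L); on 0 ≤ x ≤ L, ∫sin²(jπx/L) dx = L/2 and ∫sin(jπx/L)·sin(lπx/L) dx = 0 for j ≠ l, so only diagonal terms survive in ∫|ψ|² and ∫ψ·ψ″; ∫ψ·ψ′ dx = [ψ²/2] between the walls = 0.
State is unnormalized: ∫|ψ|² dx = 6.5174, and ∫ψ*·(−ħ² ψ'') dx = 268.01, so ⟨p²⟩ = 268.01 / 6.5174.
⟨p²⟩ = 41.122.

41.12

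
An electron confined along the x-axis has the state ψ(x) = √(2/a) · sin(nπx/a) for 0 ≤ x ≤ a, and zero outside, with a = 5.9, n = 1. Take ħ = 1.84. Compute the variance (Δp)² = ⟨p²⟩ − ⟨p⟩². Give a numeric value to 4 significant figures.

Compute ⟨p⟩ and ⟨p²⟩ separately; (Δp)² = ⟨p²⟩ − ⟨p⟩².
d/dx sin(nπx/a) = (nπ/a)·cos(nπx/a) and d²/dx² sin(nπx/a) = −(nπ/a)²·sin(nπx/a); on 0 ≤ x ≤ a, ∫sin²(nπx/a) dx = a/2 and ∫sin(nπx/a)·cos(nπx/a) dx = 0.
⟨p⟩ = 0.0000 and ⟨p²⟩ = 0.95991.
(Δp)² = 0.95991 − (0.0000)² = 0.95991.

0.9599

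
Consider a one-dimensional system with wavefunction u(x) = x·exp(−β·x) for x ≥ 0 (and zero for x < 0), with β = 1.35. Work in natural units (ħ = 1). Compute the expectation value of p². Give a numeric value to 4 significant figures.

p² u = −ħ² d²u/dx²; ⟨p²⟩ = −ħ² ∫ u*·u'' dx / ∫|u|² dx.
Differentiate x·exp(−β·x) with the product rule; every integrand then reduces to terms xʲ·e^(−2βx) on [0, ∞), with ∫₀^∞ xʲ·e^(−2βx) dx = j!/(2β)^(j+1).
State is unnormalized: ∫|u|² dx = 0.10161, and ∫u*·(−ħ² u'') dx = 0.18519, so ⟨p²⟩ = 0.18519 / 0.10161.
⟨p²⟩ = 1.8225.

1.823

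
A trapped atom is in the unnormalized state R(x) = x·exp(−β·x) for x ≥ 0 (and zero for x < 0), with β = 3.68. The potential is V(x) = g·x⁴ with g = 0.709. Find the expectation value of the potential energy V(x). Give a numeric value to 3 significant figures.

⟨V⟩ = ∫ V(x)·|R|² dx / ∫|R|² dx.
Every integrand reduces to terms xʲ·e^(−2βx) on [0, ∞); use ∫₀^∞ xʲ·e^(−2βx) dx = j!/(2β)^(j+1).
State is unnormalized: ∫|R|² dx = 0.0050165, and ∫R*·V(x)·R dx = 0.00043635, so ⟨V⟩ = 0.00043635 / 0.0050165.
⟨V⟩ = 0.086984.

0.0870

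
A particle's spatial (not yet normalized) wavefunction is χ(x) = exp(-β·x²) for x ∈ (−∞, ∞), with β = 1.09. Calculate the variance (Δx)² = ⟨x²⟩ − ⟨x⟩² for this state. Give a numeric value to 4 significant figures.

0.2294

Compute ⟨x⟩ and ⟨x²⟩ separately, then (Δx)² = ⟨x²⟩ − ⟨x⟩².
Gaussian moments: ∫x^(2j)·e^(−2βx²) dx = (2j−1)!!/(4β)^j · √(π/(2β)), odd powers integrate to 0; here √(π/(2β)) = 1.2005.
Normalization: ∫|χ|² dx = 1.2005.
⟨x⟩ = 0.0000 and ⟨x²⟩ = 0.22936.
(Δx)² = 0.22936 − (0.0000)² = 0.22936.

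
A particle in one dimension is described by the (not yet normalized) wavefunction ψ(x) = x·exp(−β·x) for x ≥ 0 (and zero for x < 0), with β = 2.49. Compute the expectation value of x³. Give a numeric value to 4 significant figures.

0.4858

⟨x³⟩ = ∫ x³·|ψ|² dx / ∫|ψ|² dx (integrals over the domain).
Every integrand reduces to terms xʲ·e^(−2βx) on [0, ∞); use ∫₀^∞ xʲ·e^(−2βx) dx = j!/(2β)^(j+1).
State is unnormalized: ∫|ψ|² dx = 0.016194, and ∫ψ*·x³·ψ dx = 0.0078669, so ⟨x³⟩ = 0.0078669 / 0.016194.
⟨x³⟩ = 0.48581.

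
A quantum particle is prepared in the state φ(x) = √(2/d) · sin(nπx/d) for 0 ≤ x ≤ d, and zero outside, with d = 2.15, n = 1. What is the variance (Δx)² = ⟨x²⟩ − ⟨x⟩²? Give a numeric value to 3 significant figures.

Compute ⟨x⟩ and ⟨x²⟩ separately, then (Δx)² = ⟨x²⟩ − ⟨x⟩².
With sin²θ = (1 − cos2θ)/2 on 0 ≤ x ≤ d: ∫sin²(nπx/d) dx = d/2, ∫x·sin²(nπx/d) dx = d²/4, ∫x²·sin²(nπx/d) dx = d³·(1/6 − 1/(4n²π²)); higher powers xᵏ the same way, integrating xᵏ·cos(2nπx/d) by parts.
⟨x⟩ = 1.0750 and ⟨x²⟩ = 1.3067.
(Δx)² = 1.3067 − (1.0750)² = 0.15103.

0.151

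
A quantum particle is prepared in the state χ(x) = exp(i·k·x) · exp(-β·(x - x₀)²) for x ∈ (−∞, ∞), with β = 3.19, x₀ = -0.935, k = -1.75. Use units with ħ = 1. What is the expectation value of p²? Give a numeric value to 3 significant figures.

p² χ = −ħ² d²χ/dx²; ⟨p²⟩ = −ħ² ∫ χ*·χ'' dx / ∫|χ|² dx.
Gaussian moments (u = x − x₀): ∫u^(2j)·e^(−2βu²) du = (2j−1)!!/(4β)^j · √(π/(2β)), odd powers integrate to 0; here √(π/(2β)) = 0.70172. Derivatives: χ′ = (ik − 2βu)·χ, χ″ = ((ik − 2βu)² − 2β)·χ; the odd-in-u pieces drop out.
State is unnormalized: ∫|χ|² dx = 0.70172, and ∫χ*·(−ħ² χ'') dx = 4.3875, so ⟨p²⟩ = 4.3875 / 0.70172.
⟨p²⟩ = 6.2525.

6.25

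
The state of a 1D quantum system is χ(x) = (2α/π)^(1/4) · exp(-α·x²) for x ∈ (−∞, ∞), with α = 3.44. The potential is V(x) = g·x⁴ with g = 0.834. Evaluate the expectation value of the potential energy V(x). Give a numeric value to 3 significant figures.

0.0132

⟨V⟩ = ∫ V(x)·|χ|² dx.
Gaussian moments: ∫x^(2j)·e^(−2αx²) dx = (2j−1)!!/(4α)^j · √(π/(2α)), odd powers integrate to 0; here √(π/(2α)) = 0.67574.
⟨V⟩ = 0.013214.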